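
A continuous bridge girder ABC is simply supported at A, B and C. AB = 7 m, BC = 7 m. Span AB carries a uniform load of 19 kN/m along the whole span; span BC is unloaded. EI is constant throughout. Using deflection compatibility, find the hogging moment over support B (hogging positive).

Insert a hinge at B; M_B is the redundant, and each span becomes simply supported.
Rotations at B on the released spans (each span's end-slope, ×1/EI):
  span AB: UDL 19: wL³/(24EI) = 271.5/EI
  relative rotation θ_0 = (271.5 + 0)/EI = 271.5/EI
A unit hogging moment at B produces rotation L₁/(3EI) + L₂/(3EI) = 4.667/EI.
Compatibility: M_B·(L₁+L₂)/(3EI) = θ_0, giving M_B = 58.19 kN·m (hogging).

M_B = 58.19 kN·m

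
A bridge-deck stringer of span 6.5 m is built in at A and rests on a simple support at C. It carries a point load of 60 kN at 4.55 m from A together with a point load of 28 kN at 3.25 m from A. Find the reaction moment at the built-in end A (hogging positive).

Take the reaction at C as the redundant and release it; the primary structure is a cantilever fixed at A.
Primary-structure tip deflection at C by superposition:
  point load 60 at a = 4.55: Pa²(3L − a)/(6EI) = 3095/EI
  point load 28 at a = 3.25: Pa²(3L − a)/(6EI) = 801/EI
  δ_0 = 3896/EI
Tip deflection under a unit load at C: L³/(3EI) = 91.54/EI.
The prop prevents deflection at C: R_C = δ_0/δ_{CC} = 3896/91.54 = 42.56 kN.
Moment equilibrium about A: M_A = Σ(load moments about A) − R_C·L = 364 − 42.56×6.5 = 87.36 kN·m.

M_A = 87.36 kN·m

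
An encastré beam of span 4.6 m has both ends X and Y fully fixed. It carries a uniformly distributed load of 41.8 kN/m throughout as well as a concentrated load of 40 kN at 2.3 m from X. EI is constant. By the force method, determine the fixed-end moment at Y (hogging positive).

Take the two fixed-end moments M_X, M_Y as redundants; the released structure is the simple span XY.
End rotations of the released simple span under the applied load (×1/EI):
  at X: UDL 41.8: wL³/(24EI) = 169.5/EI
  at Y: UDL 41.8: wL³/(24EI) = 169.5/EI
  at X: point load 40 at a = 2.3: Pab(L + b)/(6LEI) = 52.9/EI
  at Y: point load 40 at a = 2.3: Pab(L + a)/(6LEI) = 52.9/EI
  θ_X0 = 222.4/EI,  θ_Y0 = 222.4/EI
Flexibility coefficients: a unit moment at one end gives L/(3EI) there and L/(6EI) at the far end, so f₁₁ = f₂₂ = 1.533/EI and f₁₂ = f₂₁ = 0.7667/EI.
Compatibility — zero rotation at each built-in end:
  1.533 M_X + 0.7667 M_Y = 222.4
  0.7667 M_X + 1.533 M_Y = 222.4
Solving the pair gives M_X = 96.71 kN·m and M_Y = 96.71 kN·m (hogging).

M_Y = 96.71 kN·m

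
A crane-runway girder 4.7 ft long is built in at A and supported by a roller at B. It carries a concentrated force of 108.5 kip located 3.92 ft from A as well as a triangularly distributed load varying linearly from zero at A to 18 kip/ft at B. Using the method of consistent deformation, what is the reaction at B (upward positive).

R_B = 105 kip

Choose R_B as the redundant. The primary structure is the cantilever fixed at A.
Downward deflection at the released point B due to the loads:
  point load 108.5 at a = 3.92: Pa²(3L − a)/(6EI) = 2829/EI
  triangular load, peak 18 at the free end: 11w₀L⁴/(120EI) = 805.1/EI
  δ_0 = 3634/EI
Flexibility coefficient — unit upward force at B: δ_{BB} = L³/(3EI) = 34.61/EI.
The prop prevents deflection at B: R_B = δ_0/δ_{BB} = 3634/34.61 = 105 kip.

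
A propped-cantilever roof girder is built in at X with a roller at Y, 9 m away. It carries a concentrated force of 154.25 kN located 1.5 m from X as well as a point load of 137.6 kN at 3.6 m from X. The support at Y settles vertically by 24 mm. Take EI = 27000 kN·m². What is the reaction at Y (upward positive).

Remove the prop at Y; the released (primary) structure is a cantilever built in at X.
Downward deflection at the released point Y due to the loads:
  point load 154.25 at a = 1.5: Pa²(3L − a)/(6EI) = 1475/EI
  point load 137.6 at a = 3.6: Pa²(3L − a)/(6EI) = 6955/EI
  δ_0 = 8430/EI
Flexibility coefficient — unit upward force at Y: δ_{YY} = L³/(3EI) = 243/EI.
With EI = 27000 kN·m²: δ_0 = 0.31222 m and δ_{YY} = 0.009 m/kN.
Compatibility — the beam at Y must follow the support down by 0.024 m: δ_0 − R_Y·δ_{YY} = 0.024, so R_Y = (0.31222 − 0.024)/0.009 = 32.02 kN.

R_Y = 32.02 kN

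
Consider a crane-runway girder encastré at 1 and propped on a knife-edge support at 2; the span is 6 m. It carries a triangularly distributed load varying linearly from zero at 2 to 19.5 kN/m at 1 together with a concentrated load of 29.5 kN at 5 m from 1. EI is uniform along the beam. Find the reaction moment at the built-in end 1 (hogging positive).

M_1 = 61.14 kN·m

Remove the prop at 2; the released (primary) structure is a cantilever built in at 1.
Deflection at 2 on the released cantilever, summing each load's contribution:
  triangular load, peak 19.5 at the fixed end: w₀L⁴/(30EI) = 842.4/EI
  point load 29.5 at a = 5: Pa²(3L − a)/(6EI) = 1598/EI
  δ_0 = 2440/EI
Flexibility coefficient — unit upward force at 2: δ_{22} = L³/(3EI) = 72/EI.
Compatibility at 2: δ_0 − R_2·δ_{22} = 0, so R_2 = 2440/72 = 33.89 kN.
Moment equilibrium about 1: M_1 = Σ(load moments about 1) − R_2·L = 264.5 − 33.89×6 = 61.14 kN·m.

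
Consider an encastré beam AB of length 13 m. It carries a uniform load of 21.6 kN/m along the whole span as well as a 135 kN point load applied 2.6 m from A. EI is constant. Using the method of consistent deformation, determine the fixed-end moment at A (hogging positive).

M_A = 528.8 kN·m

Release both end moments; the primary structure is a simply-supported span AB with redundants M_A and M_B.
On the primary (simply-supported) span, the end slopes from the loading are:
  at A: UDL 21.6: wL³/(24EI) = 1977/EI
  at B: UDL 21.6: wL³/(24EI) = 1977/EI
  at A: point load 135 at a = 2.6: Pab(L + b)/(6LEI) = 1095/EI
  at B: point load 135 at a = 2.6: Pab(L + a)/(6LEI) = 730.1/EI
  θ_A0 = 3072/EI,  θ_B0 = 2707/EI
Flexibility coefficients: a unit moment at one end gives L/(3EI) there and L/(6EI) at the far end, so f₁₁ = f₂₂ = 4.333/EI and f₁₂ = f₂₁ = 2.167/EI.
Compatibility — zero rotation at each built-in end:
  4.333 M_A + 2.167 M_B = 3072
  2.167 M_A + 4.333 M_B = 2707
Solving the pair gives M_A = 528.8 kN·m and M_B = 360.4 kN·m (hogging).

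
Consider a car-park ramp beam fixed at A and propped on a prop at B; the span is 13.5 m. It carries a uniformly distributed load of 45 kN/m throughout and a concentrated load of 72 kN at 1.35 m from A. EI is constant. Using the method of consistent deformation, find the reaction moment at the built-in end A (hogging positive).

M_A = 1108 kN·m

Take the reaction at B as the redundant and release it; the primary structure is a cantilever fixed at A.
Deflection at B on the released cantilever, summing each load's contribution:
  UDL 45: wL⁴/(8EI) = 186835/EI
  point load 72 at a = 1.35: Pa²(3L − a)/(6EI) = 856.2/EI
  δ_0 = 187691/EI
Flexibility coefficient — unit upward force at B: δ_{BB} = L³/(3EI) = 820.1/EI.
Compatibility at B: δ_0 − R_B·δ_{BB} = 0, so R_B = 187691/820.1 = 228.9 kN.
Moment equilibrium about A: M_A = Σ(load moments about A) − R_B·L = 4198 − 228.9×13.5 = 1108 kN·m.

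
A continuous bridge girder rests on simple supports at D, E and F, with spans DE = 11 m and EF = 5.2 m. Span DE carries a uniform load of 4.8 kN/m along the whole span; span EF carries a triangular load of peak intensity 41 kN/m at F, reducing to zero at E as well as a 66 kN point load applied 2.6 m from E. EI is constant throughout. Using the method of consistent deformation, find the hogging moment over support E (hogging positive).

Take M_E as the redundant. Released structure: two simple spans DE and EF with a hinge at E.
End slopes at the hinge E, treating each span as simply supported:
  span DE: UDL 4.8: wL³/(24EI) = 266.2/EI
  span EF: triangular load, peak 41: 7w₀L³/(360EI) = 112.1/EI
  span EF: point load 66 at a = 2.6: Pab(L + b)/(6LEI) = 111.5/EI
  relative rotation θ_0 = (266.2 + 223.6)/EI = 489.8/EI
A unit hogging moment at E produces rotation L₁/(3EI) + L₂/(3EI) = 5.4/EI.
Slope continuity at E: θ_0 = M_E·5.4/EI, so M_E = 489.8/5.4 = 90.71 kN·m (hogging).

M_E = 90.71 kN·m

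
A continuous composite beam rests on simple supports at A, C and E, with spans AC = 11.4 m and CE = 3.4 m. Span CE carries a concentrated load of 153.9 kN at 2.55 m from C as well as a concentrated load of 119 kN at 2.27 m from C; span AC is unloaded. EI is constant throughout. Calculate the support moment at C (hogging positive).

Release continuity at C by inserting a hinge; the redundant is the internal moment M_C. The primary structure is two simply-supported spans AC and CE.
Rotations at C on the released spans (each span's end-slope, ×1/EI):
  span CE: point load 153.9 at a = 2.55: Pab(L + b)/(6LEI) = 69.5/EI
  span CE: point load 119 at a = 2.27: Pab(L + b)/(6LEI) = 67.78/EI
  relative rotation θ_0 = (0 + 137.3)/EI = 137.3/EI
A unit hogging moment at C produces rotation L₁/(3EI) + L₂/(3EI) = 4.933/EI.
Slope continuity at C: θ_0 = M_C·4.933/EI, so M_C = 137.3/4.933 = 27.83 kN·m (hogging).

M_C = 27.83 kN·m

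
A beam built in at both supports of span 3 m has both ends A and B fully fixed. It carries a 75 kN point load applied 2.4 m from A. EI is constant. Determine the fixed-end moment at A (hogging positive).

Take the two fixed-end moments M_A, M_B as redundants; the released structure is the simple span AB.
Simple-span end rotations at A and B under the given loads:
  at A: point load 75 at a = 2.4: Pab(L + b)/(6LEI) = 21.6/EI
  at B: point load 75 at a = 2.4: Pab(L + a)/(6LEI) = 32.4/EI
  θ_A0 = 21.6/EI,  θ_B0 = 32.4/EI
Flexibility coefficients: a unit moment at one end gives L/(3EI) there and L/(6EI) at the far end, so f₁₁ = f₂₂ = 1/EI and f₁₂ = f₂₁ = 0.5/EI.
Compatibility — zero rotation at each built-in end:
  1 M_A + 0.5 M_B = 21.6
  0.5 M_A + 1 M_B = 32.4
Solving the pair gives M_A = 7.2 kN·m and M_B = 28.8 kN·m (hogging).

M_A = 7.2 kN·m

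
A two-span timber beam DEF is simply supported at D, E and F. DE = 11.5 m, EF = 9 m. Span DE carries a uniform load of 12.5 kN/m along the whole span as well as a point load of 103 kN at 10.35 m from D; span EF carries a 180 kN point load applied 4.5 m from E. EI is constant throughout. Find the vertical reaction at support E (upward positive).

Release continuity at E by inserting a hinge; the redundant is the internal moment M_E. The primary structure is two simply-supported spans DE and EF.
Discontinuity in slope at E on the released structure — sum the simple-span end rotations:
  span DE: UDL 12.5: wL³/(24EI) = 792.1/EI
  span DE: point load 103 at a = 10.35: Pab(L + a)/(6LEI) = 388.2/EI
  span EF: point load 180 at a = 4.5: Pab(L + b)/(6LEI) = 911.2/EI
  relative rotation θ_0 = (1180 + 911.2)/EI = 2092/EI
A unit hogging moment at E produces rotation L₁/(3EI) + L₂/(3EI) = 6.833/EI.
Slope continuity at E: θ_0 = M_E·6.833/EI, so M_E = 2092/6.833 = 306.1 kN·m (hogging).
Span DE, ΣM about D with M_E applied at E: R_E^{DE}·11.5 = 1893 + 306.1, so R_E^{DE} = 191.2 kN and R_D = 246.8 − 191.2 = 55.56 kN.
Span EF, ΣM about F: R_E^{EF}·9 = 810 + 306.1, so R_E^{EF} = 124 kN and R_F = 180 − 124 = 55.99 kN.
R_E = 191.2 + 124 = 315.2 kN.

R_E = 315.2 kN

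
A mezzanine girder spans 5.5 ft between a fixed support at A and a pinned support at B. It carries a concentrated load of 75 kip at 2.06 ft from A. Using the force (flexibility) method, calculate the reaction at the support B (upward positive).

Take the reaction at B as the redundant and release it; the primary structure is a cantilever fixed at A.
Primary-structure tip deflection at B by superposition:
  point load 75 at a = 2.06: Pa²(3L − a)/(6EI) = 766/EI
Flexibility coefficient — unit upward force at B: δ_{BB} = L³/(3EI) = 55.46/EI.
Compatibility at B: δ_0 − R_B·δ_{BB} = 0, so R_B = 766/55.46 = 13.81 kip.

R_B = 13.81 kip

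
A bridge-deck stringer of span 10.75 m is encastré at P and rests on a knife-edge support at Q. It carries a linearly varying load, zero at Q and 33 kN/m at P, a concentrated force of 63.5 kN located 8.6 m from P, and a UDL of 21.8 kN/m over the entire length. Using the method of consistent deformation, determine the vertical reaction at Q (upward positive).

R_Q = 168.1 kN

Choose R_Q as the redundant. The primary structure is the cantilever fixed at P.
Primary-structure tip deflection at Q by superposition:
  triangular load, peak 33 at the fixed end: w₀L⁴/(30EI) = 14690/EI
  point load 63.5 at a = 8.6: Pa²(3L − a)/(6EI) = 18512/EI
  UDL 21.8: wL⁴/(8EI) = 36392/EI
  δ_0 = 69594/EI
Flexibility coefficient — unit upward force at Q: δ_{QQ} = L³/(3EI) = 414.1/EI.
Compatibility at Q: δ_0 − R_Q·δ_{QQ} = 0, so R_Q = 69594/414.1 = 168.1 kN.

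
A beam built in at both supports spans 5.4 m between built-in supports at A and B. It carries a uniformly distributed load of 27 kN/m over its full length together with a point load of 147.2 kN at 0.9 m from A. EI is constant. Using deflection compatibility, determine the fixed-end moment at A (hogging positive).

M_A = 157.6 kN·m

Release both end moments; the primary structure is a simply-supported span AB with redundants M_A and M_B.
End rotations of the released simple span under the applied load (×1/EI):
  at A: UDL 27: wL³/(24EI) = 177.1/EI
  at B: UDL 27: wL³/(24EI) = 177.1/EI
  at A: point load 147.2 at a = 0.9: Pab(L + b)/(6LEI) = 182.2/EI
  at B: point load 147.2 at a = 0.9: Pab(L + a)/(6LEI) = 115.9/EI
  θ_A0 = 359.3/EI,  θ_B0 = 293.1/EI
Flexibility coefficients: a unit moment at one end gives L/(3EI) there and L/(6EI) at the far end, so f₁₁ = f₂₂ = 1.8/EI and f₁₂ = f₂₁ = 0.9/EI.
Compatibility — zero rotation at each built-in end:
  1.8 M_A + 0.9 M_B = 359.3
  0.9 M_A + 1.8 M_B = 293.1
Solving the pair gives M_A = 157.6 kN·m and M_B = 84.01 kN·m (hogging).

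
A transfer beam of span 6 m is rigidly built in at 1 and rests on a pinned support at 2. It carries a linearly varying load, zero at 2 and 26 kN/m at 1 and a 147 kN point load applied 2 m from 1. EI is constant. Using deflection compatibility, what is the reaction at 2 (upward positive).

Choose R_2 as the redundant. The primary structure is the cantilever fixed at 1.
Primary-structure tip deflection at 2 by superposition:
  triangular load, peak 26 at the fixed end: w₀L⁴/(30EI) = 1123/EI
  point load 147 at a = 2: Pa²(3L − a)/(6EI) = 1568/EI
  δ_0 = 2691/EI
Tip deflection under a unit load at 2: L³/(3EI) = 72/EI.
The prop prevents deflection at 2: R_2 = δ_0/δ_{22} = 2691/72 = 37.38 kN.

R_2 = 37.38 kN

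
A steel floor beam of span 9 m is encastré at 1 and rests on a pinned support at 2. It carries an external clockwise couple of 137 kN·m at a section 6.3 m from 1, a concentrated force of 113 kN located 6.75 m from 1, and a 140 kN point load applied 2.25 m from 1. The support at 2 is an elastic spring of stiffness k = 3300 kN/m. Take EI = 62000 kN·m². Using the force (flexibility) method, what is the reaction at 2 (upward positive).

R_2 = 96.83 kN

Remove the prop at 2; the released (primary) structure is a cantilever built in at 1.
Primary-structure tip deflection at 2 by superposition:
  clockwise couple 137 at a = 6.3: M₀a(2L − a)/(2EI) = 5049/EI
  point load 113 at a = 6.75: Pa²(3L − a)/(6EI) = 17376/EI
  point load 140 at a = 2.25: Pa²(3L − a)/(6EI) = 2924/EI
  δ_0 = 25349/EI
Tip deflection under a unit load at 2: L³/(3EI) = 243/EI.
With EI = 62000 kN·m²: δ_0 = 0.40886 m and δ_{22} = 0.003919 m/kN.
Compatibility — the spring shortens by R_2/k under the reaction it provides: δ_0 − R_2·δ_{22} = R_2/k. With 1/k = 0.000303 m/kN, R_2 = δ_0 / (δ_{22} + 1/k) = 0.40886 / (0.003919 + 0.000303) = 96.83 kN.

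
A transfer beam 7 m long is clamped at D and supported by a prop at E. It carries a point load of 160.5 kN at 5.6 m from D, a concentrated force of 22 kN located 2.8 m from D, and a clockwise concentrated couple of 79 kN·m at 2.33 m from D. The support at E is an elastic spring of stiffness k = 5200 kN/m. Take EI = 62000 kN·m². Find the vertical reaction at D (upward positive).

Choose R_E as the redundant. The primary structure is the cantilever fixed at D.
Primary-structure tip deflection at E by superposition:
  point load 160.5 at a = 5.6: Pa²(3L − a)/(6EI) = 12919/EI
  point load 22 at a = 2.8: Pa²(3L − a)/(6EI) = 523.2/EI
  clockwise couple 79 at a = 2.33: M₀a(2L − a)/(2EI) = 1074/EI
  δ_0 = 14516/EI
Flexibility coefficient — unit upward force at E: δ_{EE} = L³/(3EI) = 114.3/EI.
With EI = 62000 kN·m²: δ_0 = 0.23413 m and δ_{EE} = 0.001844 m/kN.
Compatibility — the spring shortens by R_E/k under the reaction it provides: δ_0 − R_E·δ_{EE} = R_E/k. With 1/k = 0.000192 m/kN, R_E = δ_0 / (δ_{EE} + 1/k) = 0.23413 / (0.001844 + 0.000192) = 115 kN.
Vertical equilibrium: R_D = ΣP − R_E = 182.5 − 115 = 67.53 kN.

R_D = 67.53 kN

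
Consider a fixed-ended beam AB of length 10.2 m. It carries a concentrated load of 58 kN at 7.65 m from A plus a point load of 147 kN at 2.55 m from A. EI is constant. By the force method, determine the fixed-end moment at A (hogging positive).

M_A = 238.6 kN·m

Take the two fixed-end moments M_A, M_B as redundants; the released structure is the simple span AB.
Simple-span end rotations at A and B under the given loads:
  at A: point load 58 at a = 7.65: Pab(L + b)/(6LEI) = 235.7/EI
  at B: point load 58 at a = 7.65: Pab(L + a)/(6LEI) = 330/EI
  at A: point load 147 at a = 2.55: Pab(L + b)/(6LEI) = 836.4/EI
  at B: point load 147 at a = 2.55: Pab(L + a)/(6LEI) = 597.4/EI
  θ_A0 = 1072/EI,  θ_B0 = 927.4/EI
Flexibility coefficients: a unit moment at one end gives L/(3EI) there and L/(6EI) at the far end, so f₁₁ = f₂₂ = 3.4/EI and f₁₂ = f₂₁ = 1.7/EI.
Compatibility — zero rotation at each built-in end:
  3.4 M_A + 1.7 M_B = 1072
  1.7 M_A + 3.4 M_B = 927.4
Solving the pair gives M_A = 238.6 kN·m and M_B = 153.5 kN·m (hogging).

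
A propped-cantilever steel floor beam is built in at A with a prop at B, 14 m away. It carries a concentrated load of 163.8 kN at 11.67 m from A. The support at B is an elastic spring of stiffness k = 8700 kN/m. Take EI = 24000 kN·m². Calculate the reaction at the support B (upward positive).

Choose R_B as the redundant. The primary structure is the cantilever fixed at A.
Free-end deflection of the primary structure under the applied loading (downward +):
  point load 163.8 at a = 11.67: Pa²(3L − a)/(6EI) = 112766/EI
Tip deflection under a unit load at B: L³/(3EI) = 914.7/EI.
With EI = 24000 kN·m²: δ_0 = 4.6986 m and δ_{BB} = 0.038111 m/kN.
Compatibility — the spring shortens by R_B/k under the reaction it provides: δ_0 − R_B·δ_{BB} = R_B/k. With 1/k = 0.000115 m/kN, R_B = δ_0 / (δ_{BB} + 1/k) = 4.6986 / (0.038111 + 0.000115) = 122.9 kN.

R_B = 122.9 kN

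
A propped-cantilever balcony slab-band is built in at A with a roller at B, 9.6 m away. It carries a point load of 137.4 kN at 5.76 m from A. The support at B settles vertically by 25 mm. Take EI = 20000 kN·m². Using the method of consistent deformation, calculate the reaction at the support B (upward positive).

Release the roller at B. Primary structure: cantilever fixed at A.
Downward deflection at the released point B due to the loads:
  point load 137.4 at a = 5.76: Pa²(3L − a)/(6EI) = 17505/EI
Tip deflection under a unit load at B: L³/(3EI) = 294.9/EI.
With EI = 20000 kN·m²: δ_0 = 0.87525 m and δ_{BB} = 0.014746 m/kN.
Compatibility — the beam at B must follow the support down by 0.025 m: δ_0 − R_B·δ_{BB} = 0.025, so R_B = (0.87525 − 0.025)/0.014746 = 57.66 kN.

R_B = 57.66 kN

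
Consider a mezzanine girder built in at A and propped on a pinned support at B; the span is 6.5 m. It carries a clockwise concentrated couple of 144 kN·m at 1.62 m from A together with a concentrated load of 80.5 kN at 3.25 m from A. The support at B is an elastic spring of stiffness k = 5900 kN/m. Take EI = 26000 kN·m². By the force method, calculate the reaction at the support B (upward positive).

Choose R_B as the redundant. The primary structure is the cantilever fixed at A.
Free-end deflection of the primary structure under the applied loading (downward +):
  clockwise couple 144 at a = 1.62: M₀a(2L − a)/(2EI) = 1327/EI
  point load 80.5 at a = 3.25: Pa²(3L − a)/(6EI) = 2303/EI
  δ_0 = 3630/EI
Flexibility coefficient — unit upward force at B: δ_{BB} = L³/(3EI) = 91.54/EI.
With EI = 26000 kN·m²: δ_0 = 0.13962 m and δ_{BB} = 0.003521 m/kN.
Compatibility — the spring shortens by R_B/k under the reaction it provides: δ_0 − R_B·δ_{BB} = R_B/k. With 1/k = 0.000169 m/kN, R_B = δ_0 / (δ_{BB} + 1/k) = 0.13962 / (0.003521 + 0.000169) = 37.83 kN.

R_B = 37.83 kN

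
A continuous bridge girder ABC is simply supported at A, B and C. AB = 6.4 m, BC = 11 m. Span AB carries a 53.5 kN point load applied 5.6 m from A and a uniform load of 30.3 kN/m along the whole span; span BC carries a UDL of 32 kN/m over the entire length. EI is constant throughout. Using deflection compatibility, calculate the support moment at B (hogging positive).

M_B = 376 kN·m

Insert a hinge at B; M_B is the redundant, and each span becomes simply supported.
Discontinuity in slope at B on the released structure — sum the simple-span end rotations:
  span AB: point load 53.5 at a = 5.6: Pab(L + a)/(6LEI) = 74.9/EI
  span AB: UDL 30.3: wL³/(24EI) = 331/EI
  span BC: UDL 32: wL³/(24EI) = 1775/EI
  relative rotation θ_0 = (405.9 + 1775)/EI = 2181/EI
A unit hogging moment at B produces rotation L₁/(3EI) + L₂/(3EI) = 5.8/EI.
Slope continuity at B: θ_0 = M_B·5.8/EI, so M_B = 2181/5.8 = 376 kN·m (hogging).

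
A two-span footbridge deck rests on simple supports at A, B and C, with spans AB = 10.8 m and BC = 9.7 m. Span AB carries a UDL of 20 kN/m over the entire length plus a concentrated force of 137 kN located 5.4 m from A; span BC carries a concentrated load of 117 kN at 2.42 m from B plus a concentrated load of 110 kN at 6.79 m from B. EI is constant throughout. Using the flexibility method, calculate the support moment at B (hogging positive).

M_B = 456.7 kN·m

Release continuity at B by inserting a hinge; the redundant is the internal moment M_B. The primary structure is two simply-supported spans AB and BC.
End slopes at the hinge B, treating each span as simply supported:
  span AB: UDL 20: wL³/(24EI) = 1050/EI
  span AB: point load 137 at a = 5.4: Pab(L + a)/(6LEI) = 998.7/EI
  span BC: point load 117 at a = 2.42: Pab(L + b)/(6LEI) = 601.4/EI
  span BC: point load 110 at a = 6.79: Pab(L + b)/(6LEI) = 470.9/EI
  relative rotation θ_0 = (2048 + 1072)/EI = 3121/EI
A unit hogging moment at B produces rotation L₁/(3EI) + L₂/(3EI) = 6.833/EI.
Compatibility: M_B·(L₁+L₂)/(3EI) = θ_0, giving M_B = 456.7 kN·m (hogging).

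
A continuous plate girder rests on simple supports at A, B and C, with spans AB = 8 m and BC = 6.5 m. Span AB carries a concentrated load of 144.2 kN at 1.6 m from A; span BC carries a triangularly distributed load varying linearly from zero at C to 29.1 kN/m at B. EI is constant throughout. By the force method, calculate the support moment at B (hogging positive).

Release continuity at B by inserting a hinge; the redundant is the internal moment M_B. The primary structure is two simply-supported spans AB and BC.
Rotations at B on the released spans (each span's end-slope, ×1/EI):
  span AB: point load 144.2 at a = 1.6: Pab(L + a)/(6LEI) = 295.3/EI
  span BC: triangular load, peak 29.1: w₀L³/(45EI) = 177.6/EI
  relative rotation θ_0 = (295.3 + 177.6)/EI = 472.9/EI
A unit hogging moment at B produces rotation L₁/(3EI) + L₂/(3EI) = 4.833/EI.
Slope continuity at B: θ_0 = M_B·4.833/EI, so M_B = 472.9/4.833 = 97.84 kN·m (hogging).

M_B = 97.84 kN·m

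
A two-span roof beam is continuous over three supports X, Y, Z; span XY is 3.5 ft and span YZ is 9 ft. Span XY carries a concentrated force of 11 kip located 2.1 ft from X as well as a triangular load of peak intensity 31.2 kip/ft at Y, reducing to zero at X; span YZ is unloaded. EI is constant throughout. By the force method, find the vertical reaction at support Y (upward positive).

R_Y = 46.65 kip

Insert a hinge at Y; M_Y is the redundant, and each span becomes simply supported.
Discontinuity in slope at Y on the released structure — sum the simple-span end rotations:
  span XY: point load 11 at a = 2.1: Pab(L + a)/(6LEI) = 8.624/EI
  span XY: triangular load, peak 31.2: w₀L³/(45EI) = 29.73/EI
  relative rotation θ_0 = (38.35 + 0)/EI = 38.35/EI
A unit hogging moment at Y produces rotation L₁/(3EI) + L₂/(3EI) = 4.167/EI.
Slope continuity at Y: θ_0 = M_Y·4.167/EI, so M_Y = 38.35/4.167 = 9.204 kip·ft (hogging).
Span XY, ΣM about X with M_Y applied at Y: R_Y^{XY}·3.5 = 150.5 + 9.204, so R_Y^{XY} = 45.63 kip and R_X = 65.6 − 45.63 = 19.97 kip.
Span YZ, ΣM about Z: R_Y^{YZ}·9 = 0 + 9.204, so R_Y^{YZ} = 1.023 kip and R_Z = 0 − 1.023 = -1.023 kip.
R_Y = 45.63 + 1.023 = 46.65 kip.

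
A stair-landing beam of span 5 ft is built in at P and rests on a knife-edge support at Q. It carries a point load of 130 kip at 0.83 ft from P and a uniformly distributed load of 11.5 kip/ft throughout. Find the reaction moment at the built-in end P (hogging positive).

Take the reaction at Q as the redundant and release it; the primary structure is a cantilever fixed at P.
Free-end deflection of the primary structure under the applied loading (downward +):
  point load 130 at a = 0.83: Pa²(3L − a)/(6EI) = 211.5/EI
  UDL 11.5: wL⁴/(8EI) = 898.4/EI
  δ_0 = 1110/EI
Flexibility coefficient — unit upward force at Q: δ_{QQ} = L³/(3EI) = 41.67/EI.
Compatibility at Q: δ_0 − R_Q·δ_{QQ} = 0, so R_Q = 1110/41.67 = 26.64 kip.
Moment equilibrium about P: M_P = Σ(load moments about P) − R_Q·L = 251.7 − 26.64×5 = 118.5 kip·ft.

M_P = 118.5 kip·ft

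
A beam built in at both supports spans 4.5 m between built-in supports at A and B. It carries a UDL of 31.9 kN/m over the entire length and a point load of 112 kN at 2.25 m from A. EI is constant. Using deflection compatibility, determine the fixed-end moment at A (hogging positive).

M_A = 116.8 kN·m

Take the two fixed-end moments M_A, M_B as redundants; the released structure is the simple span AB.
Simple-span end rotations at A and B under the given loads:
  at A: UDL 31.9: wL³/(24EI) = 121.1/EI
  at B: UDL 31.9: wL³/(24EI) = 121.1/EI
  at A: point load 112 at a = 2.25: Pab(L + b)/(6LEI) = 141.8/EI
  at B: point load 112 at a = 2.25: Pab(L + a)/(6LEI) = 141.8/EI
  θ_A0 = 262.9/EI,  θ_B0 = 262.9/EI
Flexibility coefficients: a unit moment at one end gives L/(3EI) there and L/(6EI) at the far end, so f₁₁ = f₂₂ = 1.5/EI and f₁₂ = f₂₁ = 0.75/EI.
Compatibility — zero rotation at each built-in end:
  1.5 M_A + 0.75 M_B = 262.9
  0.75 M_A + 1.5 M_B = 262.9
Solving the pair gives M_A = 116.8 kN·m and M_B = 116.8 kN·m (hogging).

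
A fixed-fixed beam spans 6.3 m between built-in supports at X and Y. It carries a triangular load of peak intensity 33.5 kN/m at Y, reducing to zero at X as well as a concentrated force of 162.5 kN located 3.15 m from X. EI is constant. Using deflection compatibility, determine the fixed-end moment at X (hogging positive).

M_X = 172.3 kN·m

Take the two fixed-end moments M_X, M_Y as redundants; the released structure is the simple span XY.
On the primary (simply-supported) span, the end slopes from the loading are:
  at X: triangular load, peak 33.5: 7w₀L³/(360EI) = 162.9/EI
  at Y: triangular load, peak 33.5: w₀L³/(45EI) = 186.1/EI
  at X: point load 162.5 at a = 3.15: Pab(L + b)/(6LEI) = 403.1/EI
  at Y: point load 162.5 at a = 3.15: Pab(L + a)/(6LEI) = 403.1/EI
  θ_X0 = 566/EI,  θ_Y0 = 589.2/EI
Flexibility coefficients: a unit moment at one end gives L/(3EI) there and L/(6EI) at the far end, so f₁₁ = f₂₂ = 2.1/EI and f₁₂ = f₂₁ = 1.05/EI.
Compatibility — zero rotation at each built-in end:
  2.1 M_X + 1.05 M_Y = 566
  1.05 M_X + 2.1 M_Y = 589.2
Solving the pair gives M_X = 172.3 kN·m and M_Y = 194.4 kN·m (hogging).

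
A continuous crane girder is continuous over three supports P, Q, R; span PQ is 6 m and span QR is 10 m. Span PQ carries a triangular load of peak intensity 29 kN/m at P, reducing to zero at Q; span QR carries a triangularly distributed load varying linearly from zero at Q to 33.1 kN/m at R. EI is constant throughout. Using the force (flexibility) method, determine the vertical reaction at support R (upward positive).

R_R = 95.98 kN

Take M_Q as the redundant. Released structure: two simple spans PQ and QR with a hinge at Q.
End slopes at the hinge Q, treating each span as simply supported:
  span PQ: triangular load, peak 29: 7w₀L³/(360EI) = 121.8/EI
  span QR: triangular load, peak 33.1: 7w₀L³/(360EI) = 643.6/EI
  relative rotation θ_0 = (121.8 + 643.6)/EI = 765.4/EI
A unit hogging moment at Q produces rotation L₁/(3EI) + L₂/(3EI) = 5.333/EI.
Compatibility: M_Q·(L₁+L₂)/(3EI) = θ_0, giving M_Q = 143.5 kN·m (hogging).
Span QR, ΣM about R: R_Q^{QR}·10 = 551.7 + 143.5, so R_Q^{QR} = 69.52 kN and R_R = 165.5 − 69.52 = 95.98 kN.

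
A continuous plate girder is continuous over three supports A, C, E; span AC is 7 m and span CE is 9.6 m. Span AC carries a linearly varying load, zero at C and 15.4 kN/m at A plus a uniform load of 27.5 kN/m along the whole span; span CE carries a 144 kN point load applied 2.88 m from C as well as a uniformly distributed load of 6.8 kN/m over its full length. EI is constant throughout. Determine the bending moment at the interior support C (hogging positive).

Release continuity at C by inserting a hinge; the redundant is the internal moment M_C. The primary structure is two simply-supported spans AC and CE.
End slopes at the hinge C, treating each span as simply supported:
  span AC: triangular load, peak 15.4: 7w₀L³/(360EI) = 102.7/EI
  span AC: UDL 27.5: wL³/(24EI) = 393/EI
  span CE: point load 144 at a = 2.88: Pab(L + b)/(6LEI) = 789.6/EI
  span CE: UDL 6.8: wL³/(24EI) = 250.7/EI
  relative rotation θ_0 = (495.7 + 1040)/EI = 1536/EI
A unit hogging moment at C produces rotation L₁/(3EI) + L₂/(3EI) = 5.533/EI.
Slope continuity at C: θ_0 = M_C·5.533/EI, so M_C = 1536/5.533 = 277.6 kN·m (hogging).

M_C = 277.6 kN·m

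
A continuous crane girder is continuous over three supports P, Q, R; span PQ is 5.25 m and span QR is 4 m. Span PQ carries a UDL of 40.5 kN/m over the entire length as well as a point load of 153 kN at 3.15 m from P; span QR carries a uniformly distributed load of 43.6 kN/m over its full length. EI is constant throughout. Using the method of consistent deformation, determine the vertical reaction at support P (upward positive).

R_P = 128.6 kN

Take M_Q as the redundant. Released structure: two simple spans PQ and QR with a hinge at Q.
Rotations at Q on the released spans (each span's end-slope, ×1/EI):
  span PQ: UDL 40.5: wL³/(24EI) = 244.2/EI
  span PQ: point load 153 at a = 3.15: Pab(L + a)/(6LEI) = 269.9/EI
  span QR: UDL 43.6: wL³/(24EI) = 116.3/EI
  relative rotation θ_0 = (514.1 + 116.3)/EI = 630.3/EI
A unit hogging moment at Q produces rotation L₁/(3EI) + L₂/(3EI) = 3.083/EI.
Compatibility: M_Q·(L₁+L₂)/(3EI) = θ_0, giving M_Q = 204.4 kN·m (hogging).
Span PQ, ΣM about P with M_Q applied at Q: R_Q^{PQ}·5.25 = 1040 + 204.4, so R_Q^{PQ} = 237.1 kN and R_P = 365.6 − 237.1 = 128.6 kN.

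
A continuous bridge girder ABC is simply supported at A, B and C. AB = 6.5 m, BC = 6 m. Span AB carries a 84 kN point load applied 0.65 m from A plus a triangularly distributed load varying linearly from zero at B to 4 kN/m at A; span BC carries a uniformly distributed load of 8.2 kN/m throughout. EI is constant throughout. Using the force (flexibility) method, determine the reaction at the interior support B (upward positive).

R_B = 49.16 kN

Take M_B as the redundant. Released structure: two simple spans AB and BC with a hinge at B.
End slopes at the hinge B, treating each span as simply supported:
  span AB: point load 84 at a = 0.65: Pab(L + a)/(6LEI) = 58.56/EI
  span AB: triangular load, peak 4: 7w₀L³/(360EI) = 21.36/EI
  span BC: UDL 8.2: wL³/(24EI) = 73.8/EI
  relative rotation θ_0 = (79.92 + 73.8)/EI = 153.7/EI
A unit hogging moment at B produces rotation L₁/(3EI) + L₂/(3EI) = 4.167/EI.
Slope continuity at B: θ_0 = M_B·4.167/EI, so M_B = 153.7/4.167 = 36.89 kN·m (hogging).
Span AB, ΣM about A with M_B applied at B: R_B^{AB}·6.5 = 82.77 + 36.89, so R_B^{AB} = 18.41 kN and R_A = 97 − 18.41 = 78.59 kN.
Span BC, ΣM about C: R_B^{BC}·6 = 147.6 + 36.89, so R_B^{BC} = 30.75 kN and R_C = 49.2 − 30.75 = 18.45 kN.
R_B = 18.41 + 30.75 = 49.16 kN.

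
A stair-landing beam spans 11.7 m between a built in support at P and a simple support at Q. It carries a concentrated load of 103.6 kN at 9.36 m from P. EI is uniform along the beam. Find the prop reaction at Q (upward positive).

Remove the prop at Q; the released (primary) structure is a cantilever built in at P.
Free-end deflection of the primary structure under the applied loading (downward +):
  point load 103.6 at a = 9.36: Pa²(3L − a)/(6EI) = 38938/EI
Tip deflection under a unit load at Q: L³/(3EI) = 533.9/EI.
The prop prevents deflection at Q: R_Q = δ_0/δ_{QQ} = 38938/533.9 = 72.93 kN.

R_Q = 72.93 kN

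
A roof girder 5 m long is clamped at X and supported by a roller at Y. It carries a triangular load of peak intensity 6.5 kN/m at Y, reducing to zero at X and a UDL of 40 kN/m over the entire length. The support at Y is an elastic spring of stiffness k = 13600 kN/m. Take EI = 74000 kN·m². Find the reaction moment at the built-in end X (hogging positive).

M_X = 183 kN·m

Take the reaction at Y as the redundant and release it; the primary structure is a cantilever fixed at X.
Free-end deflection of the primary structure under the applied loading (downward +):
  triangular load, peak 6.5 at the free end: 11w₀L⁴/(120EI) = 372.4/EI
  UDL 40: wL⁴/(8EI) = 3125/EI
  δ_0 = 3497/EI
Tip deflection under a unit load at Y: L³/(3EI) = 41.67/EI.
With EI = 74000 kN·m²: δ_0 = 0.047262 m and δ_{YY} = 0.000563 m/kN.
Compatibility — the spring shortens by R_Y/k under the reaction it provides: δ_0 − R_Y·δ_{YY} = R_Y/k. With 1/k = 0.000074 m/kN, R_Y = δ_0 / (δ_{YY} + 1/k) = 0.047262 / (0.000563 + 0.000074) = 74.24 kN.
Moment equilibrium about X: M_X = Σ(load moments about X) − R_Y·L = 554.2 − 74.24×5 = 183 kN·m.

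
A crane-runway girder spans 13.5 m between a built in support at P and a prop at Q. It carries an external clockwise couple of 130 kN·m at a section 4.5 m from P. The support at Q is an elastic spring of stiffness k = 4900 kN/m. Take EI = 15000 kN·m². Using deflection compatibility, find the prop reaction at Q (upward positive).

Remove the prop at Q; the released (primary) structure is a cantilever built in at P.
Deflection at Q on the released cantilever, summing each load's contribution:
  clockwise couple 130 at a = 4.5: M₀a(2L − a)/(2EI) = 6581/EI
Tip deflection under a unit load at Q: L³/(3EI) = 820.1/EI.
With EI = 15000 kN·m²: δ_0 = 0.43875 m and δ_{QQ} = 0.054675 m/kN.
Compatibility — the spring shortens by R_Q/k under the reaction it provides: δ_0 − R_Q·δ_{QQ} = R_Q/k. With 1/k = 0.000204 m/kN, R_Q = δ_0 / (δ_{QQ} + 1/k) = 0.43875 / (0.054675 + 0.000204) = 7.995 kN.

R_Q = 7.995 kN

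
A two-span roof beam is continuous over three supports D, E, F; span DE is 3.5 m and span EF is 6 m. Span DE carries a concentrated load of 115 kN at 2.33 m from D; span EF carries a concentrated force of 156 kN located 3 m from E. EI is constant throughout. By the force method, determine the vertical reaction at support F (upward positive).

R_F = 54.95 kN

Insert a hinge at E; M_E is the redundant, and each span becomes simply supported.
End slopes at the hinge E, treating each span as simply supported:
  span DE: point load 115 at a = 2.33: Pab(L + a)/(6LEI) = 87.03/EI
  span EF: point load 156 at a = 3: Pab(L + b)/(6LEI) = 351/EI
  relative rotation θ_0 = (87.03 + 351)/EI = 438/EI
A unit hogging moment at E produces rotation L₁/(3EI) + L₂/(3EI) = 3.167/EI.
Slope continuity at E: θ_0 = M_E·3.167/EI, so M_E = 438/3.167 = 138.3 kN·m (hogging).
Span EF, ΣM about F: R_E^{EF}·6 = 468 + 138.3, so R_E^{EF} = 101.1 kN and R_F = 156 − 101.1 = 54.95 kN.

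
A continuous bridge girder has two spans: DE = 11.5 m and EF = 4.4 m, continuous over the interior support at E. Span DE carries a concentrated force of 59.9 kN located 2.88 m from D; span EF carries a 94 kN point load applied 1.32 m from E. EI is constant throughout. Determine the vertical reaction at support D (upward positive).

Insert a hinge at E; M_E is the redundant, and each span becomes simply supported.
Discontinuity in slope at E on the released structure — sum the simple-span end rotations:
  span DE: point load 59.9 at a = 2.88: Pab(L + a)/(6LEI) = 309.9/EI
  span EF: point load 94 at a = 1.32: Pab(L + b)/(6LEI) = 108.3/EI
  relative rotation θ_0 = (309.9 + 108.3)/EI = 418.2/EI
A unit hogging moment at E produces rotation L₁/(3EI) + L₂/(3EI) = 5.3/EI.
Compatibility: M_E·(L₁+L₂)/(3EI) = θ_0, giving M_E = 78.9 kN·m (hogging).
Span DE, ΣM about D with M_E applied at E: R_E^{DE}·11.5 = 172.5 + 78.9, so R_E^{DE} = 21.86 kN and R_D = 59.9 − 21.86 = 38.04 kN.

R_D = 38.04 kN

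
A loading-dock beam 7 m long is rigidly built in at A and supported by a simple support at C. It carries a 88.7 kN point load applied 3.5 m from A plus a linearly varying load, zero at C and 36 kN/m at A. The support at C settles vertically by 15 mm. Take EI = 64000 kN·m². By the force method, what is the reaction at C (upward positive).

R_C = 44.52 kN

Remove the prop at C; the released (primary) structure is a cantilever built in at A.
Primary-structure tip deflection at C by superposition:
  point load 88.7 at a = 3.5: Pa²(3L − a)/(6EI) = 3169/EI
  triangular load, peak 36 at the fixed end: w₀L⁴/(30EI) = 2881/EI
  δ_0 = 6050/EI
Flexibility coefficient — unit upward force at C: δ_{CC} = L³/(3EI) = 114.3/EI.
With EI = 64000 kN·m²: δ_0 = 0.094537 m and δ_{CC} = 0.001786 m/kN.
Compatibility — the beam at C must follow the support down by 0.015 m: δ_0 − R_C·δ_{CC} = 0.015, so R_C = (0.094537 − 0.015)/0.001786 = 44.52 kN.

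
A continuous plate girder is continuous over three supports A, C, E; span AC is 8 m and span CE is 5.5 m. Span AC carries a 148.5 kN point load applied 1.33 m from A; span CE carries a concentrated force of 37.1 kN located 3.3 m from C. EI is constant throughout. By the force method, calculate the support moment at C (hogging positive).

Insert a hinge at C; M_C is the redundant, and each span becomes simply supported.
Discontinuity in slope at C on the released structure — sum the simple-span end rotations:
  span AC: point load 148.5 at a = 1.33: Pab(L + a)/(6LEI) = 256.1/EI
  span CE: point load 37.1 at a = 3.3: Pab(L + b)/(6LEI) = 62.85/EI
  relative rotation θ_0 = (256.1 + 62.85)/EI = 318.9/EI
A unit hogging moment at C produces rotation L₁/(3EI) + L₂/(3EI) = 4.5/EI.
Slope continuity at C: θ_0 = M_C·4.5/EI, so M_C = 318.9/4.5 = 70.87 kN·m (hogging).

M_C = 70.87 kN·m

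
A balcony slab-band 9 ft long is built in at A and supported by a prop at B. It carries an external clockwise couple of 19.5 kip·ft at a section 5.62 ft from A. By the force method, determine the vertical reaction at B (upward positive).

R_B = 2.792 kip

Take the reaction at B as the redundant and release it; the primary structure is a cantilever fixed at A.
Primary-structure tip deflection at B by superposition:
  clockwise couple 19.5 at a = 5.62: M₀a(2L − a)/(2EI) = 678.4/EI
Tip deflection under a unit load at B: L³/(3EI) = 243/EI.
The prop prevents deflection at B: R_B = δ_0/δ_{BB} = 678.4/243 = 2.792 kip.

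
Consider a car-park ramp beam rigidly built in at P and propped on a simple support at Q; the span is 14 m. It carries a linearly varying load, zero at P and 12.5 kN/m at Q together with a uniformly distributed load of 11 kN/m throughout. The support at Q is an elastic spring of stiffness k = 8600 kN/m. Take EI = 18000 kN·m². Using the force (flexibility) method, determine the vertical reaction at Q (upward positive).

Remove the prop at Q; the released (primary) structure is a cantilever built in at P.
Free-end deflection of the primary structure under the applied loading (downward +):
  triangular load, peak 12.5 at the free end: 11w₀L⁴/(120EI) = 44018/EI
  UDL 11: wL⁴/(8EI) = 52822/EI
  δ_0 = 96840/EI
Tip deflection under a unit load at Q: L³/(3EI) = 914.7/EI.
With EI = 18000 kN·m²: δ_0 = 5.38 m and δ_{QQ} = 0.050815 m/kN.
Compatibility — the spring shortens by R_Q/k under the reaction it provides: δ_0 − R_Q·δ_{QQ} = R_Q/k. With 1/k = 0.000116 m/kN, R_Q = δ_0 / (δ_{QQ} + 1/k) = 5.38 / (0.050815 + 0.000116) = 105.6 kN.

R_Q = 105.6 kN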